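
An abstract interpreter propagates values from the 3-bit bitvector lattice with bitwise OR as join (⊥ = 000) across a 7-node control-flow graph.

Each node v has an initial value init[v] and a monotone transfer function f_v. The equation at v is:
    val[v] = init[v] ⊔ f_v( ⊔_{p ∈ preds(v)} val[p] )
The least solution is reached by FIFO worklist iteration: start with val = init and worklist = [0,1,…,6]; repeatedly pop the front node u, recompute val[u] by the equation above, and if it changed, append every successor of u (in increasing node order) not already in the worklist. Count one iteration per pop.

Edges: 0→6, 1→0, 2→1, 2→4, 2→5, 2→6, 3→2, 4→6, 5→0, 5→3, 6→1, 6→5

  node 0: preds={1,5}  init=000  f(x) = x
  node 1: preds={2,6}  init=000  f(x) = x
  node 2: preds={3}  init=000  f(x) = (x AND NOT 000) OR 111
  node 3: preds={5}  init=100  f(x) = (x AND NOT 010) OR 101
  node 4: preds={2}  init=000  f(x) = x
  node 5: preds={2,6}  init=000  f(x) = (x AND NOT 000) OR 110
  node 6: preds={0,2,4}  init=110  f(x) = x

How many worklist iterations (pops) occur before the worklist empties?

14

Trace (14 dequeues):
  [1] u=0 | in 000 | out 000 | ==
  [2] u=1 | in 110 | out 110 | prev 000 | push {0}
  [3] u=2 | in 100 | out 111 | prev 000 | push {1}
  [4] u=3 | in 000 | out 101 | prev 100 | push {2}
  [5] u=4 | in 111 | out 111 | prev 000 | push {}
  [6] u=5 | in 111 | out 111 | prev 000 | push {3}
  [7] u=6 | in 111 | out 111 | prev 110 | push {5}
  [8] u=0 | in 111 | out 111 | prev 000 | push {6}
  [9] u=1 | in 111 | out 111 | prev 110 | push {0}
  [10] u=2 | in 101 | out 111 | ==
  [11] u=3 | in 111 | out 101 | ==
  [12] u=5 | in 111 | out 111 | ==
  [13] u=6 | in 111 | out 111 | ==
  [14] u=0 | in 111 | out 111 | ==

Converged values:
  [0] 111
  [1] 111
  [2] 111
  [3] 101
  [4] 111
  [5] 111
  [6] 111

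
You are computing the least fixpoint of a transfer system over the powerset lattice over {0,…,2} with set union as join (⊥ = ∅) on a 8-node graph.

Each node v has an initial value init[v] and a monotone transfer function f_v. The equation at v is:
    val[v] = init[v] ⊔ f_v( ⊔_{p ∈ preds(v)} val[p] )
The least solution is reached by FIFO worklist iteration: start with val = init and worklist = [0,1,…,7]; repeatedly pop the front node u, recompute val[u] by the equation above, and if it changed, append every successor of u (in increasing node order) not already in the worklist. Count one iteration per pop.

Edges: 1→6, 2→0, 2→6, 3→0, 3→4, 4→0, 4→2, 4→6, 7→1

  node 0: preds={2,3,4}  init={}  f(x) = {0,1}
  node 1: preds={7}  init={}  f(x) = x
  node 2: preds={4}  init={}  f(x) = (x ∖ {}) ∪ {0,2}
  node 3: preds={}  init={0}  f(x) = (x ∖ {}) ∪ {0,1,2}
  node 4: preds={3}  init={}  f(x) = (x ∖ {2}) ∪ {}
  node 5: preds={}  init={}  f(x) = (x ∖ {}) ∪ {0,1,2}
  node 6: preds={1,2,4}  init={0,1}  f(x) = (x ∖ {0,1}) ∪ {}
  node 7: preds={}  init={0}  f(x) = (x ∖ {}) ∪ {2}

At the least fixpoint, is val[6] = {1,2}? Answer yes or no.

no

Trace (13 dequeues):
  [1] u=0 | in {0} | out {0,1} | prev {} | push {}
  [2] u=1 | in {0} | out {0} | prev {} | push {}
  [3] u=2 | in {} | out {0,2} | prev {} | push {0}
  [4] u=3 | in {} | out {0,1,2} | prev {0} | push {}
  [5] u=4 | in {0,1,2} | out {0,1} | prev {} | push {2}
  [6] u=5 | in {} | out {0,1,2} | prev {} | push {}
  [7] u=6 | in {0,1,2} | out {0,1,2} | prev {0,1} | push {}
  [8] u=7 | in {} | out {0,2} | prev {0} | push {1}
  [9] u=0 | in {0,1,2} | out {0,1} | ==
  [10] u=2 | in {0,1} | out {0,1,2} | prev {0,2} | push {0,6}
  [11] u=1 | in {0,2} | out {0,2} | prev {0} | push {}
  [12] u=0 | in {0,1,2} | out {0,1} | ==
  [13] u=6 | in {0,1,2} | out {0,1,2} | ==

Converged values:
  [0] {0,1}
  [1] {0,2}
  [2] {0,1,2}
  [3] {0,1,2}
  [4] {0,1}
  [5] {0,1,2}
  [6] {0,1,2}
  [7] {0,2}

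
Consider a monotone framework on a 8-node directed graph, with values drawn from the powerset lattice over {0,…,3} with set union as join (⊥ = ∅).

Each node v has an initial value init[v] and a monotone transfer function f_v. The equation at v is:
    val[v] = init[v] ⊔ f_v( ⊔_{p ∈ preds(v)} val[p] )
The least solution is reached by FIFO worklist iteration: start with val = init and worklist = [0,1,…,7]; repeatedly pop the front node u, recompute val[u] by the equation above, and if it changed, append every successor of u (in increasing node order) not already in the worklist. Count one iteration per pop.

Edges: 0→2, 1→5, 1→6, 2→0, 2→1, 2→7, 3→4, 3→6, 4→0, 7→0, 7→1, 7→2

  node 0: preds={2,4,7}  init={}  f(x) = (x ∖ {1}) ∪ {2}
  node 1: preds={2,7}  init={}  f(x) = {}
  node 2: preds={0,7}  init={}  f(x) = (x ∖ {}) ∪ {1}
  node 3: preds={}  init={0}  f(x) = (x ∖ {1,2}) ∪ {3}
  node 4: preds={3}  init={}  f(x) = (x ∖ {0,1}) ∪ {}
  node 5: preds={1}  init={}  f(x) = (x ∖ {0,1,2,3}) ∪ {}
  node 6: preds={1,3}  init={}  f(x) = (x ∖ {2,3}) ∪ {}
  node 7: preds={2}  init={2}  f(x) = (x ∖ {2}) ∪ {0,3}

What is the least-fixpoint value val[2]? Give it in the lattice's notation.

Worklist (14 pops):
  #1 pop 0: in={2} → {2} (was {}); enqueue []
  #2 pop 1: in={2} → {} (no change)
  #3 pop 2: in={2} → {1,2} (was {}); enqueue [0,1]
  #4 pop 3: in={} → {0,3} (was {0}); enqueue []
  #5 pop 4: in={0,3} → {3} (was {}); enqueue []
  #6 pop 5: in={} → {} (no change)
  #7 pop 6: in={0,3} → {0} (was {}); enqueue []
  #8 pop 7: in={1,2} → {0,1,2,3} (was {2}); enqueue [2]
  #9 pop 0: in={0,1,2,3} → {0,2,3} (was {2}); enqueue []
  #10 pop 1: in={0,1,2,3} → {} (no change)
  #11 pop 2: in={0,1,2,3} → {0,1,2,3} (was {1,2}); enqueue [0,1,7]
  #12 pop 0: in={0,1,2,3} → {0,2,3} (no change)
  #13 pop 1: in={0,1,2,3} → {} (no change)
  #14 pop 7: in={0,1,2,3} → {0,1,2,3} (no change)

Fixpoint:
  val[0] = {0,2,3}
  val[1] = {}
  val[2] = {0,1,2,3}
  val[3] = {0,3}
  val[4] = {3}
  val[5] = {}
  val[6] = {0}
  val[7] = {0,1,2,3}

{0,1,2,3}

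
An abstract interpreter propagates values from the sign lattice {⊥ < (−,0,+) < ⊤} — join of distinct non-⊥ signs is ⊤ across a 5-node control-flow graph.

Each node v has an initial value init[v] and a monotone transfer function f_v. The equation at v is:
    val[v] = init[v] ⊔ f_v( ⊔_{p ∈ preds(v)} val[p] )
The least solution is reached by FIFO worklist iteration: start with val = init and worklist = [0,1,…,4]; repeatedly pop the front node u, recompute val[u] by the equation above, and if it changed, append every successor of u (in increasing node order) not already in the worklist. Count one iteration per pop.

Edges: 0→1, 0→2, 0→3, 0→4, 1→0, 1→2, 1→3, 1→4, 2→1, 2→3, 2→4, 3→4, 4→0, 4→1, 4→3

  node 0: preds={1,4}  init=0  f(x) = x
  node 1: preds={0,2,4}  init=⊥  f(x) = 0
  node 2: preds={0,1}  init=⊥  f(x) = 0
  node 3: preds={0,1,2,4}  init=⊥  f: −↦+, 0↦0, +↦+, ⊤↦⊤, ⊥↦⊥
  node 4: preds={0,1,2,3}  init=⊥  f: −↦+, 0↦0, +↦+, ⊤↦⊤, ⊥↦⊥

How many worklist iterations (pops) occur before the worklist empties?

8

Trace (8 dequeues):
  [1] u=0 | in ⊥ | out 0 | ==
  [2] u=1 | in 0 | out 0 | prev ⊥ | push {0}
  [3] u=2 | in 0 | out 0 | prev ⊥ | push {1}
  [4] u=3 | in 0 | out 0 | prev ⊥ | push {}
  [5] u=4 | in 0 | out 0 | prev ⊥ | push {3}
  [6] u=0 | in 0 | out 0 | ==
  [7] u=1 | in 0 | out 0 | ==
  [8] u=3 | in 0 | out 0 | ==

Converged values:
  [0] 0
  [1] 0
  [2] 0
  [3] 0
  [4] 0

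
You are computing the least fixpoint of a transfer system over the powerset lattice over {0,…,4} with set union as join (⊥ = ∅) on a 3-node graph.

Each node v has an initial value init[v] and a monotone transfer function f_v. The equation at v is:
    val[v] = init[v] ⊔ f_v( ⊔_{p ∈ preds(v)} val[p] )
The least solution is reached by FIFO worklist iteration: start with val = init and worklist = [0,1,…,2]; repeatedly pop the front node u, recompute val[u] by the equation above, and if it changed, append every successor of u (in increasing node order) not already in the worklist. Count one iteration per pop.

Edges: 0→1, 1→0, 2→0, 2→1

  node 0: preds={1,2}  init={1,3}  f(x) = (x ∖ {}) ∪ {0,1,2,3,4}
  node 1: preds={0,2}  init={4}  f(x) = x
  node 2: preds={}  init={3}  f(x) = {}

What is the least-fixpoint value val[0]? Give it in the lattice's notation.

Iteration log — 4 steps:
  step 1. node 0  ⊔preds={3,4}  new={0,1,2,3,4}  old={1,3}  +wl: 
  step 2. node 1  ⊔preds={0,1,2,3,4}  new={0,1,2,3,4}  old={4}  +wl: 0
  step 3. node 2  ⊔preds={}  new={3}  stable
  step 4. node 0  ⊔preds={0,1,2,3,4}  new={0,1,2,3,4}  stable

Least fixpoint reached:
  node 0: {0,1,2,3,4}
  node 1: {0,1,2,3,4}
  node 2: {3}

{0,1,2,3,4}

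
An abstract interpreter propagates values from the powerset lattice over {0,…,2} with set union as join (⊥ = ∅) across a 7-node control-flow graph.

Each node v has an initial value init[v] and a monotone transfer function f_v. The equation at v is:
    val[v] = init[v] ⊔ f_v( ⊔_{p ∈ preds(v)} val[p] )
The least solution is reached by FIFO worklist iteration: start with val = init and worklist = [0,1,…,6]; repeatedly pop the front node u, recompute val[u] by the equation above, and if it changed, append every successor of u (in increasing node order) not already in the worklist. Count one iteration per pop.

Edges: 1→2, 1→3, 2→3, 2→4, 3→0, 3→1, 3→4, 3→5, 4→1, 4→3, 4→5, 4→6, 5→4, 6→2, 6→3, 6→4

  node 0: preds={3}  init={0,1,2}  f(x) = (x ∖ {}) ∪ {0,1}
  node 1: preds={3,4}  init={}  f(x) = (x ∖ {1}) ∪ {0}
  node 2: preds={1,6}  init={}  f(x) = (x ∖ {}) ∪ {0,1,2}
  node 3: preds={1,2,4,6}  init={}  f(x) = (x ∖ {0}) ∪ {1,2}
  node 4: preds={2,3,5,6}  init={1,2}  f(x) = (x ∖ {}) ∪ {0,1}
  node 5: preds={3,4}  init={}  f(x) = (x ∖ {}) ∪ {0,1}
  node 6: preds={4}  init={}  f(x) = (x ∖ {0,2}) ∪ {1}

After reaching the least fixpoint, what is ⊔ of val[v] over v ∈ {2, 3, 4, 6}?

{0,1,2}

Trace (12 dequeues):
  [1] u=0 | in {} | out {0,1,2} | ==
  [2] u=1 | in {1,2} | out {0,2} | prev {} | push {}
  [3] u=2 | in {0,2} | out {0,1,2} | prev {} | push {}
  [4] u=3 | in {0,1,2} | out {1,2} | prev {} | push {0,1}
  [5] u=4 | in {0,1,2} | out {0,1,2} | prev {1,2} | push {3}
  [6] u=5 | in {0,1,2} | out {0,1,2} | prev {} | push {4}
  [7] u=6 | in {0,1,2} | out {1} | prev {} | push {2}
  [8] u=0 | in {1,2} | out {0,1,2} | ==
  [9] u=1 | in {0,1,2} | out {0,2} | ==
  [10] u=3 | in {0,1,2} | out {1,2} | ==
  [11] u=4 | in {0,1,2} | out {0,1,2} | ==
  [12] u=2 | in {0,1,2} | out {0,1,2} | ==

Converged values:
  [0] {0,1,2}
  [1] {0,2}
  [2] {0,1,2}
  [3] {1,2}
  [4] {0,1,2}
  [5] {0,1,2}
  [6] {1}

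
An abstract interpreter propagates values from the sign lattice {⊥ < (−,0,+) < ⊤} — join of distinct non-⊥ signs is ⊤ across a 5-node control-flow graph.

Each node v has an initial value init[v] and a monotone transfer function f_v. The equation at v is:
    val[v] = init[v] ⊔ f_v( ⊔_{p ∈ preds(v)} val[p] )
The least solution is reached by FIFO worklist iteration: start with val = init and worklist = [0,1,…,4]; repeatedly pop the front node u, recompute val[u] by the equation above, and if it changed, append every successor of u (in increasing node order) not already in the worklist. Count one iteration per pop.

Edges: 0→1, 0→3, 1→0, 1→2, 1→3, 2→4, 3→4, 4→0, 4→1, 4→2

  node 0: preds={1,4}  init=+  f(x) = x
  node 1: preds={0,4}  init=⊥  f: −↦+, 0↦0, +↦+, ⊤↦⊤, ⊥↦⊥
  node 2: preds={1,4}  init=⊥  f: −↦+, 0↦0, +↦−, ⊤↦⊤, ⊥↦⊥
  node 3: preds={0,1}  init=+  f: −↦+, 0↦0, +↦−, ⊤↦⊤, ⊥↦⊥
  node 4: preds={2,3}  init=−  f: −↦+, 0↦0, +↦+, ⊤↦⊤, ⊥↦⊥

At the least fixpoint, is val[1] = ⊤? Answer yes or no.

Iteration log — 8 steps:
  step 1. node 0  ⊔preds=−  new=⊤  old=+  +wl: 
  step 2. node 1  ⊔preds=⊤  new=⊤  old=⊥  +wl: 0
  step 3. node 2  ⊔preds=⊤  new=⊤  old=⊥  +wl: 
  step 4. node 3  ⊔preds=⊤  new=⊤  old=+  +wl: 
  step 5. node 4  ⊔preds=⊤  new=⊤  old=−  +wl: 1,2
  step 6. node 0  ⊔preds=⊤  new=⊤  stable
  step 7. node 1  ⊔preds=⊤  new=⊤  stable
  step 8. node 2  ⊔preds=⊤  new=⊤  stable

Least fixpoint reached:
  node 0: ⊤
  node 1: ⊤
  node 2: ⊤
  node 3: ⊤
  node 4: ⊤

yes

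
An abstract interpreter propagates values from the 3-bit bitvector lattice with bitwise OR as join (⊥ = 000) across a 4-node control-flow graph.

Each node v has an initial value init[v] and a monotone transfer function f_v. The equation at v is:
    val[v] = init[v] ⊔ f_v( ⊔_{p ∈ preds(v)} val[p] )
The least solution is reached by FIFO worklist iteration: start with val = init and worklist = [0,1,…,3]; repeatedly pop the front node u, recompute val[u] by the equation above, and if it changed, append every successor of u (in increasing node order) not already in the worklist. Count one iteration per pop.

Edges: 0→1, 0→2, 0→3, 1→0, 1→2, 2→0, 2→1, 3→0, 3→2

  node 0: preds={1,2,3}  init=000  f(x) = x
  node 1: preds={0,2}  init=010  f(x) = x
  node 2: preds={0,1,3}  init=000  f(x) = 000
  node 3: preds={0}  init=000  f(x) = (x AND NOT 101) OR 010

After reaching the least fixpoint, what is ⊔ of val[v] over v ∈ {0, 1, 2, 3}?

010

Worklist (6 pops):
  #1 pop 0: in=010 → 010 (was 000); enqueue []
  #2 pop 1: in=010 → 010 (no change)
  #3 pop 2: in=010 → 000 (no change)
  #4 pop 3: in=010 → 010 (was 000); enqueue [0,2]
  #5 pop 0: in=010 → 010 (no change)
  #6 pop 2: in=010 → 000 (no change)

Fixpoint:
  val[0] = 010
  val[1] = 010
  val[2] = 000
  val[3] = 010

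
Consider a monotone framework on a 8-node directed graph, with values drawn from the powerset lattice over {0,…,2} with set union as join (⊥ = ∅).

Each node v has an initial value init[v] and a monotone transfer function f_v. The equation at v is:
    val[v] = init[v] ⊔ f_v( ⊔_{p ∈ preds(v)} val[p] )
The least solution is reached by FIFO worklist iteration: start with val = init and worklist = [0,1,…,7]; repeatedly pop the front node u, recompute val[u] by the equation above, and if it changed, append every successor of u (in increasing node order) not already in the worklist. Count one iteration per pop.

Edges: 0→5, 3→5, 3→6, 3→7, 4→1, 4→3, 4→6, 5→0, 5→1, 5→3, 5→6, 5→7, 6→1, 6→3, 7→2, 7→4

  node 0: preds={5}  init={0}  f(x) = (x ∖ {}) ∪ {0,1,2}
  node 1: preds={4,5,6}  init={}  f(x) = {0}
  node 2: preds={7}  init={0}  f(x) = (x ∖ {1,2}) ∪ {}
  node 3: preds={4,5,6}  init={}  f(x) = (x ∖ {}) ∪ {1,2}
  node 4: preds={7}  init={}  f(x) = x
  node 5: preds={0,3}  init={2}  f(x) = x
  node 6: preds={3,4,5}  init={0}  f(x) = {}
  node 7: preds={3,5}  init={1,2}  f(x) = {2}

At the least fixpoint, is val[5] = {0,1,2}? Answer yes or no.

yes

Worklist (11 pops):
  #1 pop 0: in={2} → {0,1,2} (was {0}); enqueue []
  #2 pop 1: in={0,2} → {0} (was {}); enqueue []
  #3 pop 2: in={1,2} → {0} (no change)
  #4 pop 3: in={0,2} → {0,1,2} (was {}); enqueue []
  #5 pop 4: in={1,2} → {1,2} (was {}); enqueue [1,3]
  #6 pop 5: in={0,1,2} → {0,1,2} (was {2}); enqueue [0]
  #7 pop 6: in={0,1,2} → {0} (no change)
  #8 pop 7: in={0,1,2} → {1,2} (no change)
  #9 pop 1: in={0,1,2} → {0} (no change)
  #10 pop 3: in={0,1,2} → {0,1,2} (no change)
  #11 pop 0: in={0,1,2} → {0,1,2} (no change)

Fixpoint:
  val[0] = {0,1,2}
  val[1] = {0}
  val[2] = {0}
  val[3] = {0,1,2}
  val[4] = {1,2}
  val[5] = {0,1,2}
  val[6] = {0}
  val[7] = {1,2}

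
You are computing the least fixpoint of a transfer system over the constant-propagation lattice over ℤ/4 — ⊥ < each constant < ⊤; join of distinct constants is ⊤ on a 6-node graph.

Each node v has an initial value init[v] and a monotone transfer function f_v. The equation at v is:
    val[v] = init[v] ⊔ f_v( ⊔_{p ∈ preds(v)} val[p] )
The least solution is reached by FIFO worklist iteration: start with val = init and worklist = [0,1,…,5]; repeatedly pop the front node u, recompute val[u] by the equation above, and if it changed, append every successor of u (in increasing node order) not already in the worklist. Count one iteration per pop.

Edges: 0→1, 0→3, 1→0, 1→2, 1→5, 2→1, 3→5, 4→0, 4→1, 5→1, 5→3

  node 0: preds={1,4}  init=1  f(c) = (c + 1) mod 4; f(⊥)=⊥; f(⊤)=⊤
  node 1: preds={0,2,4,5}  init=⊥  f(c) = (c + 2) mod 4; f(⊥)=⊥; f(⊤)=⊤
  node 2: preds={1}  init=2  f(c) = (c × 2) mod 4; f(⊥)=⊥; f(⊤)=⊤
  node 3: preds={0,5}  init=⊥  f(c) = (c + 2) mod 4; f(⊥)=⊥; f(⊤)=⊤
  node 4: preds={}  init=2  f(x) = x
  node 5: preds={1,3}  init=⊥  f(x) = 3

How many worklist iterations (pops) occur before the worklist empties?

9

Iteration log — 9 steps:
  step 1. node 0  ⊔preds=2  new=⊤  old=1  +wl: 
  step 2. node 1  ⊔preds=⊤  new=⊤  old=⊥  +wl: 0
  step 3. node 2  ⊔preds=⊤  new=⊤  old=2  +wl: 1
  step 4. node 3  ⊔preds=⊤  new=⊤  old=⊥  +wl: 
  step 5. node 4  ⊔preds=⊥  new=2  stable
  step 6. node 5  ⊔preds=⊤  new=3  old=⊥  +wl: 3
  step 7. node 0  ⊔preds=⊤  new=⊤  stable
  step 8. node 1  ⊔preds=⊤  new=⊤  stable
  step 9. node 3  ⊔preds=⊤  new=⊤  stable

Least fixpoint reached:
  node 0: ⊤
  node 1: ⊤
  node 2: ⊤
  node 3: ⊤
  node 4: 2
  node 5: 3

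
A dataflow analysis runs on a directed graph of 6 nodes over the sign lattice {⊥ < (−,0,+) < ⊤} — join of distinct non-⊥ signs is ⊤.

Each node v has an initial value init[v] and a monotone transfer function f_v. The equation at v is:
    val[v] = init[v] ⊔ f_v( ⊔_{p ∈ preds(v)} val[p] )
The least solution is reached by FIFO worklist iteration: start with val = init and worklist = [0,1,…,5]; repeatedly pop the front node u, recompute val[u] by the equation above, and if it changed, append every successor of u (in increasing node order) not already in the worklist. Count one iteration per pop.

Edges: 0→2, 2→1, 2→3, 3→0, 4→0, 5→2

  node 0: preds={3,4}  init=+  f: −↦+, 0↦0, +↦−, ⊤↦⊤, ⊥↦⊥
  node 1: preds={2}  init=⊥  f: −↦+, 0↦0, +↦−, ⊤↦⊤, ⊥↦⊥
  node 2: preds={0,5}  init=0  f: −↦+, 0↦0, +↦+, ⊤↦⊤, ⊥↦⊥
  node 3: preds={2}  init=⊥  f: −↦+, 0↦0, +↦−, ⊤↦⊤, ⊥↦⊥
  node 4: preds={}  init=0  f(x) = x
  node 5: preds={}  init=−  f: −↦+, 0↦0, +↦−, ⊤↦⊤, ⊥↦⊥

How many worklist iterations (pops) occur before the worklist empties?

8

Worklist (8 pops):
  #1 pop 0: in=0 → ⊤ (was +); enqueue []
  #2 pop 1: in=0 → 0 (was ⊥); enqueue []
  #3 pop 2: in=⊤ → ⊤ (was 0); enqueue [1]
  #4 pop 3: in=⊤ → ⊤ (was ⊥); enqueue [0]
  #5 pop 4: in=⊥ → 0 (no change)
  #6 pop 5: in=⊥ → − (no change)
  #7 pop 1: in=⊤ → ⊤ (was 0); enqueue []
  #8 pop 0: in=⊤ → ⊤ (no change)

Fixpoint:
  val[0] = ⊤
  val[1] = ⊤
  val[2] = ⊤
  val[3] = ⊤
  val[4] = 0
  val[5] = −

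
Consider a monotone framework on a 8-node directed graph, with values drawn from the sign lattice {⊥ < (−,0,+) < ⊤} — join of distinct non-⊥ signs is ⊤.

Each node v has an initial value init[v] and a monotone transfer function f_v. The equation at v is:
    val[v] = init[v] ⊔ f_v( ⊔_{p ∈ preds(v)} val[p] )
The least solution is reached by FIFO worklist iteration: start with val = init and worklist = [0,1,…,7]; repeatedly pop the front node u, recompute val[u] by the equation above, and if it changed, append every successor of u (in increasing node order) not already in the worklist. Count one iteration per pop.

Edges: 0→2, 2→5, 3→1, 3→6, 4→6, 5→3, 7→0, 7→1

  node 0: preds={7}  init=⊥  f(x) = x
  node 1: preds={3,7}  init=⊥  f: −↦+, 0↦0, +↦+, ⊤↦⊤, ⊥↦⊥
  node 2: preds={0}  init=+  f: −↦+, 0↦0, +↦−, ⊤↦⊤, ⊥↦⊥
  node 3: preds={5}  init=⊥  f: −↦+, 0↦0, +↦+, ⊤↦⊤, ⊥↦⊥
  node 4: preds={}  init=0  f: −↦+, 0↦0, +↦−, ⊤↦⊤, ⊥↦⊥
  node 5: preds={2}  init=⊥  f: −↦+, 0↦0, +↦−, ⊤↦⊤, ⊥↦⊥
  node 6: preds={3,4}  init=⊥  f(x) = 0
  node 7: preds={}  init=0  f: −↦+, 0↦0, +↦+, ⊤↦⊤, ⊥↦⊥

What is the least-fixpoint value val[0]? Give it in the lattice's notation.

Iteration log — 11 steps:
  step 1. node 0  ⊔preds=0  new=0  old=⊥  +wl: 
  step 2. node 1  ⊔preds=0  new=0  old=⊥  +wl: 
  step 3. node 2  ⊔preds=0  new=⊤  old=+  +wl: 
  step 4. node 3  ⊔preds=⊥  new=⊥  stable
  step 5. node 4  ⊔preds=⊥  new=0  stable
  step 6. node 5  ⊔preds=⊤  new=⊤  old=⊥  +wl: 3
  step 7. node 6  ⊔preds=0  new=0  old=⊥  +wl: 
  step 8. node 7  ⊔preds=⊥  new=0  stable
  step 9. node 3  ⊔preds=⊤  new=⊤  old=⊥  +wl: 1,6
  step 10. node 1  ⊔preds=⊤  new=⊤  old=0  +wl: 
  step 11. node 6  ⊔preds=⊤  new=0  stable

Least fixpoint reached:
  node 0: 0
  node 1: ⊤
  node 2: ⊤
  node 3: ⊤
  node 4: 0
  node 5: ⊤
  node 6: 0
  node 7: 0

0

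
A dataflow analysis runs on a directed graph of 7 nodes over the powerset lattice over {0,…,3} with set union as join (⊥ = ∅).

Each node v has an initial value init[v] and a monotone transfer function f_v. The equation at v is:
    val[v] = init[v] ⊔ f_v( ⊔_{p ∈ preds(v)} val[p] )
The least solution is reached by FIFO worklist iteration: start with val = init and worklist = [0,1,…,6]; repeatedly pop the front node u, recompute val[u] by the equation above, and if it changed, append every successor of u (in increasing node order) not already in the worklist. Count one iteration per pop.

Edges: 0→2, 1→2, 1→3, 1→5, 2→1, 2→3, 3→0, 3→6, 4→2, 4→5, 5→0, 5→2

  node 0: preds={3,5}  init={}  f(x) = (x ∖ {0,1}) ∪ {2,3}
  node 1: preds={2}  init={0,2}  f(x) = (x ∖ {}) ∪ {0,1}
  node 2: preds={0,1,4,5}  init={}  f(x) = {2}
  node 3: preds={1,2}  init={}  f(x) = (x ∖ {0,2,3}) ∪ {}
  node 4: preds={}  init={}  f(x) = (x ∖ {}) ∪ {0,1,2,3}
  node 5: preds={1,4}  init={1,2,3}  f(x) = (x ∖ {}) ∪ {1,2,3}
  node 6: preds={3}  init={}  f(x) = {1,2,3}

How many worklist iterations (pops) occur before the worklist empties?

10

Trace (10 dequeues):
  [1] u=0 | in {1,2,3} | out {2,3} | prev {} | push {}
  [2] u=1 | in {} | out {0,1,2} | prev {0,2} | push {}
  [3] u=2 | in {0,1,2,3} | out {2} | prev {} | push {1}
  [4] u=3 | in {0,1,2} | out {1} | prev {} | push {0}
  [5] u=4 | in {} | out {0,1,2,3} | prev {} | push {2}
  [6] u=5 | in {0,1,2,3} | out {0,1,2,3} | prev {1,2,3} | push {}
  [7] u=6 | in {1} | out {1,2,3} | prev {} | push {}
  [8] u=1 | in {2} | out {0,1,2} | ==
  [9] u=0 | in {0,1,2,3} | out {2,3} | ==
  [10] u=2 | in {0,1,2,3} | out {2} | ==

Converged values:
  [0] {2,3}
  [1] {0,1,2}
  [2] {2}
  [3] {1}
  [4] {0,1,2,3}
  [5] {0,1,2,3}
  [6] {1,2,3}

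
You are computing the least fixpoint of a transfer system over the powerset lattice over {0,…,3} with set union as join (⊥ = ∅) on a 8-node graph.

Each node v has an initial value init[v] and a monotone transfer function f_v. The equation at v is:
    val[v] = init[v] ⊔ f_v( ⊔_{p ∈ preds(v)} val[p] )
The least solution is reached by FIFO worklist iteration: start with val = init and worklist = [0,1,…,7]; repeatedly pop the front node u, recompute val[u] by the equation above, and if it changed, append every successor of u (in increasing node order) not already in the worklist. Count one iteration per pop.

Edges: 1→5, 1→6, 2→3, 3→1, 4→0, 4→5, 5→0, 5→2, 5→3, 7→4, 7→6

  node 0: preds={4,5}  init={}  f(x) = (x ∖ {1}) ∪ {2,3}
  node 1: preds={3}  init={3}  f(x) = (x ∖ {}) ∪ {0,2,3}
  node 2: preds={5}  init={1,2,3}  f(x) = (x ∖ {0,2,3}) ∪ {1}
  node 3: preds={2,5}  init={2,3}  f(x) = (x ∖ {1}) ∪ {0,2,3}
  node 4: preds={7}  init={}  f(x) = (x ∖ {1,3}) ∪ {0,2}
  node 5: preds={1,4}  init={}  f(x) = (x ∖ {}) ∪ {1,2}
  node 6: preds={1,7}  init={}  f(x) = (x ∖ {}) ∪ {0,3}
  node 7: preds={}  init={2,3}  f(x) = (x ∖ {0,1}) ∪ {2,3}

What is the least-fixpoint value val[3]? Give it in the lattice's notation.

{0,2,3}

Worklist (12 pops):
  #1 pop 0: in={} → {2,3} (was {}); enqueue []
  #2 pop 1: in={2,3} → {0,2,3} (was {3}); enqueue []
  #3 pop 2: in={} → {1,2,3} (no change)
  #4 pop 3: in={1,2,3} → {0,2,3} (was {2,3}); enqueue [1]
  #5 pop 4: in={2,3} → {0,2} (was {}); enqueue [0]
  #6 pop 5: in={0,2,3} → {0,1,2,3} (was {}); enqueue [2,3]
  #7 pop 6: in={0,2,3} → {0,2,3} (was {}); enqueue []
  #8 pop 7: in={} → {2,3} (no change)
  #9 pop 1: in={0,2,3} → {0,2,3} (no change)
  #10 pop 0: in={0,1,2,3} → {0,2,3} (was {2,3}); enqueue []
  #11 pop 2: in={0,1,2,3} → {1,2,3} (no change)
  #12 pop 3: in={0,1,2,3} → {0,2,3} (no change)

Fixpoint:
  val[0] = {0,2,3}
  val[1] = {0,2,3}
  val[2] = {1,2,3}
  val[3] = {0,2,3}
  val[4] = {0,2}
  val[5] = {0,1,2,3}
  val[6] = {0,2,3}
  val[7] = {2,3}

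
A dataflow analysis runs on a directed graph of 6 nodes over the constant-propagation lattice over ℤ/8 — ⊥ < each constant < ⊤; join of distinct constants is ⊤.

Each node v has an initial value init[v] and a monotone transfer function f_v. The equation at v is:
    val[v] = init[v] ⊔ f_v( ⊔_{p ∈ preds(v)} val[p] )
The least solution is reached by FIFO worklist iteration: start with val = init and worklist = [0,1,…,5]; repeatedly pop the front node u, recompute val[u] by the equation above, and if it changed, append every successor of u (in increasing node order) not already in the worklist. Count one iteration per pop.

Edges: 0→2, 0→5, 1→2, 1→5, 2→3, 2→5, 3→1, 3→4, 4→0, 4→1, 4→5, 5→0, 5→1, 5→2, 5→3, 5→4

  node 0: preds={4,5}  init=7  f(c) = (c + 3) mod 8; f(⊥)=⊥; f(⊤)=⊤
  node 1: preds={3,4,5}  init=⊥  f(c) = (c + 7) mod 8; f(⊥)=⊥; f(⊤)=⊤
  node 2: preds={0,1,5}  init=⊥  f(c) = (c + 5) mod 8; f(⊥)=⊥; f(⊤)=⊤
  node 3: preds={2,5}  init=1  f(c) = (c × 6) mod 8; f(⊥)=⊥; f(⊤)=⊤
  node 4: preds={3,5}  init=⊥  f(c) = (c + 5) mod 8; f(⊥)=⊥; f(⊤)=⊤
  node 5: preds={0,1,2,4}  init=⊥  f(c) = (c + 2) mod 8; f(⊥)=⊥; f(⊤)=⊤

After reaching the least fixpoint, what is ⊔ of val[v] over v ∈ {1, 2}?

Iteration log — 12 steps:
  step 1. node 0  ⊔preds=⊥  new=7  stable
  step 2. node 1  ⊔preds=1  new=0  old=⊥  +wl: 
  step 3. node 2  ⊔preds=⊤  new=⊤  old=⊥  +wl: 
  step 4. node 3  ⊔preds=⊤  new=⊤  old=1  +wl: 1
  step 5. node 4  ⊔preds=⊤  new=⊤  old=⊥  +wl: 0
  step 6. node 5  ⊔preds=⊤  new=⊤  old=⊥  +wl: 2,3,4
  step 7. node 1  ⊔preds=⊤  new=⊤  old=0  +wl: 5
  step 8. node 0  ⊔preds=⊤  new=⊤  old=7  +wl: 
  step 9. node 2  ⊔preds=⊤  new=⊤  stable
  step 10. node 3  ⊔preds=⊤  new=⊤  stable
  step 11. node 4  ⊔preds=⊤  new=⊤  stable
  step 12. node 5  ⊔preds=⊤  new=⊤  stable

Least fixpoint reached:
  node 0: ⊤
  node 1: ⊤
  node 2: ⊤
  node 3: ⊤
  node 4: ⊤
  node 5: ⊤

⊤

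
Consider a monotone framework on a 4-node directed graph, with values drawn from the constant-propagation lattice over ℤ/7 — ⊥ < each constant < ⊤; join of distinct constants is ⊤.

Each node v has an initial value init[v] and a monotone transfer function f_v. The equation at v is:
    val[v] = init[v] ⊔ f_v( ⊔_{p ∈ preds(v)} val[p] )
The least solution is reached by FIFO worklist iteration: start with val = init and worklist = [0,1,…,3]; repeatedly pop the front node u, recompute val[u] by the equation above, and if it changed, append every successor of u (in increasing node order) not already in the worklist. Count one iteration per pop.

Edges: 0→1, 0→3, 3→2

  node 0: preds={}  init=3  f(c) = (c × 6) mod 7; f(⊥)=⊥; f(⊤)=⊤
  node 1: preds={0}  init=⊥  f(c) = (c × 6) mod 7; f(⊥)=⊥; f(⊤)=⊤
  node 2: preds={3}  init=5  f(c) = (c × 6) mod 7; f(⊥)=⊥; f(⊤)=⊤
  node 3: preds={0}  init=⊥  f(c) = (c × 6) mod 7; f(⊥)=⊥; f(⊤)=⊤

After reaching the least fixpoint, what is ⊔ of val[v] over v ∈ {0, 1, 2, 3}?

Trace (5 dequeues):
  [1] u=0 | in ⊥ | out 3 | ==
  [2] u=1 | in 3 | out 4 | prev ⊥ | push {}
  [3] u=2 | in ⊥ | out 5 | ==
  [4] u=3 | in 3 | out 4 | prev ⊥ | push {2}
  [5] u=2 | in 4 | out ⊤ | prev 5 | push {}

Converged values:
  [0] 3
  [1] 4
  [2] ⊤
  [3] 4

⊤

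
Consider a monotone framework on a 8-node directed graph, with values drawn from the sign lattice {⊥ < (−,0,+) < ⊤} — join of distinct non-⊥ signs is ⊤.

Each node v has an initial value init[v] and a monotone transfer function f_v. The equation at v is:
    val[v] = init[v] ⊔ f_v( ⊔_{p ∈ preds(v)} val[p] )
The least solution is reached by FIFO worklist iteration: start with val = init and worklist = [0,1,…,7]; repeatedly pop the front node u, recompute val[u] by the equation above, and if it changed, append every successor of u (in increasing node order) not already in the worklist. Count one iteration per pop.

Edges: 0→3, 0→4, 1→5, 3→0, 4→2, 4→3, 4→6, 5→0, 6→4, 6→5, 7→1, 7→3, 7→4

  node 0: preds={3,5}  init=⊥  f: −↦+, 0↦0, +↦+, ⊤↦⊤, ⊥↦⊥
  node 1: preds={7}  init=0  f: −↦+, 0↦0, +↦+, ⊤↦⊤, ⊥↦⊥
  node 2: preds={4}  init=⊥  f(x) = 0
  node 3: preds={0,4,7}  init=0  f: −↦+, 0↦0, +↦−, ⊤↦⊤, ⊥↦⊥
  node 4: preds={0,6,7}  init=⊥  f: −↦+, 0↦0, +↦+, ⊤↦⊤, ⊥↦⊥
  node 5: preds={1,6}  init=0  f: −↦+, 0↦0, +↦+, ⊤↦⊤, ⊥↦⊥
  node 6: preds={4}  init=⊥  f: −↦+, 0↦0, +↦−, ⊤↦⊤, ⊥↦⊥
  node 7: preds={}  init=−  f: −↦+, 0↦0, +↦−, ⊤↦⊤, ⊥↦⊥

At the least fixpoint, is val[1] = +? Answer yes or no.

no

Trace (13 dequeues):
  [1] u=0 | in 0 | out 0 | prev ⊥ | push {}
  [2] u=1 | in − | out ⊤ | prev 0 | push {}
  [3] u=2 | in ⊥ | out 0 | prev ⊥ | push {}
  [4] u=3 | in ⊤ | out ⊤ | prev 0 | push {0}
  [5] u=4 | in ⊤ | out ⊤ | prev ⊥ | push {2,3}
  [6] u=5 | in ⊤ | out ⊤ | prev 0 | push {}
  [7] u=6 | in ⊤ | out ⊤ | prev ⊥ | push {4,5}
  [8] u=7 | in ⊥ | out − | ==
  [9] u=0 | in ⊤ | out ⊤ | prev 0 | push {}
  [10] u=2 | in ⊤ | out 0 | ==
  [11] u=3 | in ⊤ | out ⊤ | ==
  [12] u=4 | in ⊤ | out ⊤ | ==
  [13] u=5 | in ⊤ | out ⊤ | ==

Converged values:
  [0] ⊤
  [1] ⊤
  [2] 0
  [3] ⊤
  [4] ⊤
  [5] ⊤
  [6] ⊤
  [7] −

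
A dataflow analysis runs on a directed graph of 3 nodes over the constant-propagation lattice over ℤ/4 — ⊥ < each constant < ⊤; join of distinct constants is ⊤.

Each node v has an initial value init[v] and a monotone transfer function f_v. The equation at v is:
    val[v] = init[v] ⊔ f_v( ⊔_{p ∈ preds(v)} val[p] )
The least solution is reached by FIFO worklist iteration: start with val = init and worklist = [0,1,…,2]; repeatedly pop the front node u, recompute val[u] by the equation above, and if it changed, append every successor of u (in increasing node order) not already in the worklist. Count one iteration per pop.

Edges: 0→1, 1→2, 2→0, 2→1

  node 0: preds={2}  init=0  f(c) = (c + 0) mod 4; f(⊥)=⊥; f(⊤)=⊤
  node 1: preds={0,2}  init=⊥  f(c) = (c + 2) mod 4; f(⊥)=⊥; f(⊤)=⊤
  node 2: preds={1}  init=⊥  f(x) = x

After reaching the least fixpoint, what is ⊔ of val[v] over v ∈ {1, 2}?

Trace (8 dequeues):
  [1] u=0 | in ⊥ | out 0 | ==
  [2] u=1 | in 0 | out 2 | prev ⊥ | push {}
  [3] u=2 | in 2 | out 2 | prev ⊥ | push {0,1}
  [4] u=0 | in 2 | out ⊤ | prev 0 | push {}
  [5] u=1 | in ⊤ | out ⊤ | prev 2 | push {2}
  [6] u=2 | in ⊤ | out ⊤ | prev 2 | push {0,1}
  [7] u=0 | in ⊤ | out ⊤ | ==
  [8] u=1 | in ⊤ | out ⊤ | ==

Converged values:
  [0] ⊤
  [1] ⊤
  [2] ⊤

⊤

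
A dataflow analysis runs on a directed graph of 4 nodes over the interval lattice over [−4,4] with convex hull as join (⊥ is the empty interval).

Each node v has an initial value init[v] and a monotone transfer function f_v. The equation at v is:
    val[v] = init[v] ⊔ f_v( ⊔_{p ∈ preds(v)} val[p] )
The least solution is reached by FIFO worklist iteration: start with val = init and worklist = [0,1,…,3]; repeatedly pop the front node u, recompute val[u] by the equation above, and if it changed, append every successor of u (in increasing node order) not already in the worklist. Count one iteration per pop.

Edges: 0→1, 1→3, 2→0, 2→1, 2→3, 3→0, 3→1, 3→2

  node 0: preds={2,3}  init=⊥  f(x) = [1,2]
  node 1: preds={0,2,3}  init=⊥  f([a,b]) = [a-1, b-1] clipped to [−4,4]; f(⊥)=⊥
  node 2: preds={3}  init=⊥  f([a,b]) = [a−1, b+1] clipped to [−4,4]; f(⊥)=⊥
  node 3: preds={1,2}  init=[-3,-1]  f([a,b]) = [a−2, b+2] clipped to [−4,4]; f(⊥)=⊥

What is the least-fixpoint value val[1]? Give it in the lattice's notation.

Trace (12 dequeues):
  [1] u=0 | in [-3,-1] | out [1,2] | prev ⊥ | push {}
  [2] u=1 | in [-3,2] | out [-4,1] | prev ⊥ | push {}
  [3] u=2 | in [-3,-1] | out [-4,0] | prev ⊥ | push {0,1}
  [4] u=3 | in [-4,1] | out [-4,3] | prev [-3,-1] | push {2}
  [5] u=0 | in [-4,3] | out [1,2] | ==
  [6] u=1 | in [-4,3] | out [-4,2] | prev [-4,1] | push {3}
  [7] u=2 | in [-4,3] | out [-4,4] | prev [-4,0] | push {0,1}
  [8] u=3 | in [-4,4] | out [-4,4] | prev [-4,3] | push {2}
  [9] u=0 | in [-4,4] | out [1,2] | ==
  [10] u=1 | in [-4,4] | out [-4,3] | prev [-4,2] | push {3}
  [11] u=2 | in [-4,4] | out [-4,4] | ==
  [12] u=3 | in [-4,4] | out [-4,4] | ==

Converged values:
  [0] [1,2]
  [1] [-4,3]
  [2] [-4,4]
  [3] [-4,4]

[-4,3]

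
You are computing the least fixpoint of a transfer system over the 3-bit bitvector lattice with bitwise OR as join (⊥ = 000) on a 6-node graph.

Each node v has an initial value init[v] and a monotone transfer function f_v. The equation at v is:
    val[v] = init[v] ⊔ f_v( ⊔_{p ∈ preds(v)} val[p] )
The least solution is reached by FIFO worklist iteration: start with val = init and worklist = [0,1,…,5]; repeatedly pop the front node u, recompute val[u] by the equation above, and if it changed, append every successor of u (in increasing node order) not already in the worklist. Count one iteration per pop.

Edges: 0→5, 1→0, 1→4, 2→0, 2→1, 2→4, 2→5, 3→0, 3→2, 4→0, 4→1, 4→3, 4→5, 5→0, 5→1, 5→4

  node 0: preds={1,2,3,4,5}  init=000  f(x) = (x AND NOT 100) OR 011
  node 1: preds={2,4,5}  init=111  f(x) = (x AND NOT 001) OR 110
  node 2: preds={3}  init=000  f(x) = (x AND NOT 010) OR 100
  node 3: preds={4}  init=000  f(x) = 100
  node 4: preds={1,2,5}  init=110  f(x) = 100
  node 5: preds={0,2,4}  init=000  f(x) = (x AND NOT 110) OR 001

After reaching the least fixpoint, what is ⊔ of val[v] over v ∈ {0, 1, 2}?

Trace (10 dequeues):
  [1] u=0 | in 111 | out 011 | prev 000 | push {}
  [2] u=1 | in 110 | out 111 | ==
  [3] u=2 | in 000 | out 100 | prev 000 | push {0,1}
  [4] u=3 | in 110 | out 100 | prev 000 | push {2}
  [5] u=4 | in 111 | out 110 | ==
  [6] u=5 | in 111 | out 001 | prev 000 | push {4}
  [7] u=0 | in 111 | out 011 | ==
  [8] u=1 | in 111 | out 111 | ==
  [9] u=2 | in 100 | out 100 | ==
  [10] u=4 | in 111 | out 110 | ==

Converged values:
  [0] 011
  [1] 111
  [2] 100
  [3] 100
  [4] 110
  [5] 001

111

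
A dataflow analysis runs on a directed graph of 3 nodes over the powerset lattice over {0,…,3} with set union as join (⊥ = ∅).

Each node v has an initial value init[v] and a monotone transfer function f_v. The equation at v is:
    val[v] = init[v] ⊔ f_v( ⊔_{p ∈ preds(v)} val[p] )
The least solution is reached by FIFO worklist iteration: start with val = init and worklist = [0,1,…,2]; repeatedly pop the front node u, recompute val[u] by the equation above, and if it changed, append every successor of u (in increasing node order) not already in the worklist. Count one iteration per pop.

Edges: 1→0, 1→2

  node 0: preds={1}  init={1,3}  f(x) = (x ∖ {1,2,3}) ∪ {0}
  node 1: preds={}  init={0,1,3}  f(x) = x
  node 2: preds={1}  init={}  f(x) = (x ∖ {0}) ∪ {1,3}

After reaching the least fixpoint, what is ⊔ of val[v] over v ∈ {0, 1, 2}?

{0,1,3}

Worklist (3 pops):
  #1 pop 0: in={0,1,3} → {0,1,3} (was {1,3}); enqueue []
  #2 pop 1: in={} → {0,1,3} (no change)
  #3 pop 2: in={0,1,3} → {1,3} (was {}); enqueue []

Fixpoint:
  val[0] = {0,1,3}
  val[1] = {0,1,3}
  val[2] = {1,3}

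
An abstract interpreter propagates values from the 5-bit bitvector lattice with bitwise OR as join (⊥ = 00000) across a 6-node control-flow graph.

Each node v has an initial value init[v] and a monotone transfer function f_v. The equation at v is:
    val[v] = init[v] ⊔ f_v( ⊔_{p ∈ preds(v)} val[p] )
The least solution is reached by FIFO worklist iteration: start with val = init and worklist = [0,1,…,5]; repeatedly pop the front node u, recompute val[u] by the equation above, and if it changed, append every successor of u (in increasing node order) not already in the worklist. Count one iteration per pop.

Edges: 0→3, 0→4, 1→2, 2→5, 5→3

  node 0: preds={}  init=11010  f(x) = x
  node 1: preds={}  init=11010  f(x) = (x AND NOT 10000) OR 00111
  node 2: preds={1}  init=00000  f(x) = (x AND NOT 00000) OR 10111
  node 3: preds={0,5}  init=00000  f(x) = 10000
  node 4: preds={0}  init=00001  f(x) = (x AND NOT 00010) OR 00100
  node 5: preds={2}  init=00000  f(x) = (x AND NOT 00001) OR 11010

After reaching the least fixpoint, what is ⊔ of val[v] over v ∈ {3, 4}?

Trace (7 dequeues):
  [1] u=0 | in 00000 | out 11010 | ==
  [2] u=1 | in 00000 | out 11111 | prev 11010 | push {}
  [3] u=2 | in 11111 | out 11111 | prev 00000 | push {}
  [4] u=3 | in 11010 | out 10000 | prev 00000 | push {}
  [5] u=4 | in 11010 | out 11101 | prev 00001 | push {}
  [6] u=5 | in 11111 | out 11110 | prev 00000 | push {3}
  [7] u=3 | in 11110 | out 10000 | ==

Converged values:
  [0] 11010
  [1] 11111
  [2] 11111
  [3] 10000
  [4] 11101
  [5] 11110

11101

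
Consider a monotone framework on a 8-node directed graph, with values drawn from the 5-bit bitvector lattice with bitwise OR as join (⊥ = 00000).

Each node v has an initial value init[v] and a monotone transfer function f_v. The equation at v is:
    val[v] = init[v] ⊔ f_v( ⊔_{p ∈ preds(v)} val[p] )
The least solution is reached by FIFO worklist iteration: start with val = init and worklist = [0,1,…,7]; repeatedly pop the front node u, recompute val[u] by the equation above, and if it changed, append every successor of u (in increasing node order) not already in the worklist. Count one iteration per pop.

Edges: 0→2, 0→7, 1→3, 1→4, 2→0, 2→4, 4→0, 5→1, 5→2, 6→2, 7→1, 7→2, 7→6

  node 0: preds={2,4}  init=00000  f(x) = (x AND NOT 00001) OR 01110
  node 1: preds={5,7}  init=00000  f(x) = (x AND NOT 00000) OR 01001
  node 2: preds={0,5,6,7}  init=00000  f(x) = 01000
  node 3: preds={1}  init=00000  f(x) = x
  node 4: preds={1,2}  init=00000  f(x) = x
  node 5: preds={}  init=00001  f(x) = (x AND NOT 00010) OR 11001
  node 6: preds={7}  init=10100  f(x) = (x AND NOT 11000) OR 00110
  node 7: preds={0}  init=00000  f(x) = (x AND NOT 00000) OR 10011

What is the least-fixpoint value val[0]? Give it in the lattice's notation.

Iteration log — 18 steps:
  step 1. node 0  ⊔preds=00000  new=01110  old=00000  +wl: 
  step 2. node 1  ⊔preds=00001  new=01001  old=00000  +wl: 
  step 3. node 2  ⊔preds=11111  new=01000  old=00000  +wl: 0
  step 4. node 3  ⊔preds=01001  new=01001  old=00000  +wl: 
  step 5. node 4  ⊔preds=01001  new=01001  old=00000  +wl: 
  step 6. node 5  ⊔preds=00000  new=11001  old=00001  +wl: 1,2
  step 7. node 6  ⊔preds=00000  new=10110  old=10100  +wl: 
  step 8. node 7  ⊔preds=01110  new=11111  old=00000  +wl: 6
  step 9. node 0  ⊔preds=01001  new=01110  stable
  step 10. node 1  ⊔preds=11111  new=11111  old=01001  +wl: 3,4
  step 11. node 2  ⊔preds=11111  new=01000  stable
  step 12. node 6  ⊔preds=11111  new=10111  old=10110  +wl: 2
  step 13. node 3  ⊔preds=11111  new=11111  old=01001  +wl: 
  step 14. node 4  ⊔preds=11111  new=11111  old=01001  +wl: 0
  step 15. node 2  ⊔preds=11111  new=01000  stable
  step 16. node 0  ⊔preds=11111  new=11110  old=01110  +wl: 2,7
  step 17. node 2  ⊔preds=11111  new=01000  stable
  step 18. node 7  ⊔preds=11110  new=11111  stable

Least fixpoint reached:
  node 0: 11110
  node 1: 11111
  node 2: 01000
  node 3: 11111
  node 4: 11111
  node 5: 11001
  node 6: 10111
  node 7: 11111

11110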